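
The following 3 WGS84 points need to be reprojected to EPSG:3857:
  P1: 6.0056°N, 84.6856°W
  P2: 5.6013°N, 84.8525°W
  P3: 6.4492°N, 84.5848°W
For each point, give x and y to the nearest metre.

Web Mercator: x = R·λ, y = R·ln tan(π/4+φ/2), R = 6378137 m.
P1 (6.0056°, -84.6856°) → (-9427157.870, 669767.883) m.
P2 (5.6013°, -84.8525°) → (-9445737.093, 624529.454) m.
P3 (6.4492°, -84.5848°) → (-9415936.865, 719442.455) m.

P1: x -9427158 m, y 669768 m; P2: x -9445737 m, y 624529 m; P3: x -9415937 m, y 719442 m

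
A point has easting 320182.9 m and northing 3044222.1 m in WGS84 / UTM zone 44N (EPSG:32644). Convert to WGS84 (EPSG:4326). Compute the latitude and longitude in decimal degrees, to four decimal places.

lat 27.5098°, lon 79.1795°

Zone 44N: λ₀ = 81°, k₀ = 0.9996, false easting 500000 m.
Meridian distance M = (N − FN)/k₀ = 3045440.3 m.
Inverse transverse Mercator on WGS84 gives φ = 27.50979957°, λ = 79.17949984°.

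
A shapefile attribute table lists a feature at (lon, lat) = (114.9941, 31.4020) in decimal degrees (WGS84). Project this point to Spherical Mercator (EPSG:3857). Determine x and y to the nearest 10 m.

Web Mercator is spherical with R = a = 6378137 m.
x = R·λ = 6378137 × 2.007025665 = 12801084.656 m.
y = R·ln tan(π/4 + φ/2) = 6378137 × 0.577765464 = 3685067.284 m.

x 12801080 m, y 3685070 m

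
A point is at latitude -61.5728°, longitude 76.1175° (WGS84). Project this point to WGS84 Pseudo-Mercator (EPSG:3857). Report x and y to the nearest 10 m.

x 8473360 m, y -8758550 m

Web Mercator is spherical with R = a = 6378137 m.
x = R·λ = 6378137 × 1.328500993 = 8473361.340 m.
y = R·ln tan(π/4 + φ/2) = 6378137 × -1.373214362 = -8758549.333 m.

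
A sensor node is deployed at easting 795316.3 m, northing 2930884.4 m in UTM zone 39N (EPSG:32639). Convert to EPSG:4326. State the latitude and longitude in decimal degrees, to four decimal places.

lat 26.4677°, lon 53.9619°

Zone 39N: λ₀ = 51°, k₀ = 0.9996, false easting 500000 m.
Meridian distance M = (N − FN)/k₀ = 2932057.2 m.
Inverse transverse Mercator on WGS84 gives φ = 26.46770009°, λ = 53.96190025°.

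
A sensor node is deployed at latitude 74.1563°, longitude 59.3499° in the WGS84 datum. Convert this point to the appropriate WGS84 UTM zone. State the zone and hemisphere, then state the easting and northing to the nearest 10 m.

Longitude 59.3499° lies in the 6° band [54°, 60°), giving zone 40; latitude is north of the equator, so 40N.
Zone 40 central meridian λ₀ = 6×40 − 183 = 57°; Δλ = +2.3499°.
Transverse Mercator on WGS84 with k₀ = 0.9996 gives E = 571594.183 m, N = 8230888.227 m.

Zone 40N: E 571590 m, N 8230890 m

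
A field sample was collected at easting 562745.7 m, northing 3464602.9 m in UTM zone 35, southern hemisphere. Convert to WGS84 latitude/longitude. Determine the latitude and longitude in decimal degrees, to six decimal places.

Zone 35S: λ₀ = 27°, k₀ = 0.9996, false easting 500000 m, false northing 10000000 m.
Meridian distance M = (N − FN)/k₀ = -6538012.3 m.
Inverse transverse Mercator on WGS84 gives φ = -58.95360032°, λ = 28.09069919°.

lat -58.953600°, lon 28.090699°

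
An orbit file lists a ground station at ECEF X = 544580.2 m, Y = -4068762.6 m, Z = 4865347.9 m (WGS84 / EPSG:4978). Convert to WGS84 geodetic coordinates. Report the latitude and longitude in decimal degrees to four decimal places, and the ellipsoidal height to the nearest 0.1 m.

λ = atan2(Y, X) = -82.37660037°; p = √(X²+Y²) = 4105045.3 m.
Bowring's method on WGS84 (a = 6378137 m, b = 6356752.314 m) gives φ = 50.03420010°, h = 149.436 m.

lat 50.0342°, lon -82.3766°, h 149.4 m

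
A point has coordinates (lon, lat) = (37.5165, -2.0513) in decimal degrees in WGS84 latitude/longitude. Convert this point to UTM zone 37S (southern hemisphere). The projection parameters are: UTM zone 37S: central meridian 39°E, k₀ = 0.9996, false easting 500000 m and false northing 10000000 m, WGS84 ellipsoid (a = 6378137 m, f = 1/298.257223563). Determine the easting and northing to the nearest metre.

Zone 37 central meridian λ₀ = 6×37 − 183 = 39°; Δλ = -1.4835°.
Transverse Mercator on WGS84 with k₀ = 0.9996 gives E = 335010.157 m, N = 9773192.276 m.

E 335010 m, N 9773192 m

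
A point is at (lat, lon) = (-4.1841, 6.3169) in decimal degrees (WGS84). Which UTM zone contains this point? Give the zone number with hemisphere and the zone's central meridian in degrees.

Zone 32S, central meridian 9°

UTM zone = ⌊(λ + 180)/6⌋ + 1; 6.3169° ∈ [6°, 12°) → zone 32.
Hemisphere: S (φ < 0).
Central meridian λ₀ = 6×32 − 183 = 9°.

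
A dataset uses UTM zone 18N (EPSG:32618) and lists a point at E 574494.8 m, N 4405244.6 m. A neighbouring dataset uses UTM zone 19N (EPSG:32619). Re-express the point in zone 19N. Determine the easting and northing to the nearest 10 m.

UTM 18N → geographic: φ = 39.79390013°, λ = -74.12990011°.
UTM 19N (λ₀ = -69°) forward: E = 60692.787 m, N = 4417488.099 m.

E 60690 m, N 4417490 m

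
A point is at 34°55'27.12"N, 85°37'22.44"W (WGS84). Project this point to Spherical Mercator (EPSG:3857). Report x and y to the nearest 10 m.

x -9531500 m, y 4153580 m

Web Mercator is spherical with R = a = 6378137 m.
x = R·λ = 6378137 × -1.494401520 = -9531497.628 m.
y = R·ln tan(π/4 + φ/2) = 6378137 × 0.651222291 = 4153584.992 m.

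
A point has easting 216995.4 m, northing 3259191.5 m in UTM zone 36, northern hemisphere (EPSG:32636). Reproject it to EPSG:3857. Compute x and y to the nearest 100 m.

Unproject from UTM 36N (λ₀ = 33°) → φ = 29.43020003°, λ = 30.08289969°.
Web Mercator (R = 6378137 m): x = 3348813.075 m, y = 3430515.638 m.

x 3348800 m, y 3430500 m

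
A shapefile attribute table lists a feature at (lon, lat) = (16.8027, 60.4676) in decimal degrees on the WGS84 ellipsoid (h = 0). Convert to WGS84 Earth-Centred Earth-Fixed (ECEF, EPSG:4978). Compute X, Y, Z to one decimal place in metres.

X 3017313.6 m, Y 911135.8 m, Z 5526341.9 m

WGS84: a = 6378137 m, e² = 0.006694380; N(φ) = a/√(1−e²sin²φ) = 6394360.488 m.
X = (N+h)·cosφ·cosλ = 3017313.622 m; Y = (N+h)·cosφ·sinλ = 911135.843 m; Z = (N(1−e²)+h)·sinφ = 5526341.853 m.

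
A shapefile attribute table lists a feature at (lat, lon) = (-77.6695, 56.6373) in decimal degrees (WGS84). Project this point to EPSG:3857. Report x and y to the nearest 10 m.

Web Mercator is spherical with R = a = 6378137 m.
x = R·λ = 6378137 × 0.988507364 = 6304835.396 m.
y = R·ln tan(π/4 + φ/2) = 6378137 × -2.225428283 = -14194086.470 m.

x 6304840 m, y -14194090 m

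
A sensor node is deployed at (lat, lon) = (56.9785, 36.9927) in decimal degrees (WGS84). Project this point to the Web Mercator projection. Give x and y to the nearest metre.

x 4118009 m, y 7755726 m

Web Mercator is spherical with R = a = 6378137 m.
x = R·λ = 6378137 × 0.645644414 = 4118008.527 m.
y = R·ln tan(π/4 + φ/2) = 6378137 × 1.215986036 = 7755725.529 m.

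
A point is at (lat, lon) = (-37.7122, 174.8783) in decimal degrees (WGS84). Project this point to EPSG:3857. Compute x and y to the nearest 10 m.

x 19467360 m, y -4538850 m

Web Mercator is spherical with R = a = 6378137 m.
x = R·λ = 6378137 × 3.052202125 = 19467363.307 m.
y = R·ln tan(π/4 + φ/2) = 6378137 × -0.711626095 = -4538848.724 m.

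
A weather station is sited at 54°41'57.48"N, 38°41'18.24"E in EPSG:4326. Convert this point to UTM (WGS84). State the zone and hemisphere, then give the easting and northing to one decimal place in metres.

Longitude 38.6884° lies in the 6° band [36°, 42°), giving zone 37; latitude is north of the equator, so 37N.
Zone 37 central meridian λ₀ = 6×37 − 183 = 39°; Δλ = -0.3116°.
Transverse Mercator on WGS84 with k₀ = 0.9996 gives E = 479918.648 m, N = 6061375.224 m.

Zone 37N: E 479918.6 m, N 6061375.2 m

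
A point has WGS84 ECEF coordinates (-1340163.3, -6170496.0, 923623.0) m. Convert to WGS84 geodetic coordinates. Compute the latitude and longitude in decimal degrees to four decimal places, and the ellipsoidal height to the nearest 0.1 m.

lat 8.3771°, lon -102.2537°, h 3859.9 m

λ = atan2(Y, X) = -102.25370022°; p = √(X²+Y²) = 6314353.4 m.
Bowring's method on WGS84 (a = 6378137 m, b = 6356752.314 m) gives φ = 8.37709985°, h = 3859.853 m.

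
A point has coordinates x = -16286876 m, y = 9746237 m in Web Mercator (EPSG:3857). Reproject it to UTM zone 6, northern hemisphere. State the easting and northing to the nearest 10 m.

E 532020 m, N 7266400 m

Web Mercator inverse (R = 6378137 m) → φ = 65.51829816°, λ = -146.30749641°.
UTM 6N forward: E = 532021.554 m, N = 7266396.011 m.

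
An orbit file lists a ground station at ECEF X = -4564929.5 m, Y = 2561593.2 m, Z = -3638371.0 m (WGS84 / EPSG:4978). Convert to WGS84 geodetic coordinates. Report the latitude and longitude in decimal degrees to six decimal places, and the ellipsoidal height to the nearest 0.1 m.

lat -34.982500°, lon 150.701200°, h 3653.4 m

λ = atan2(Y, X) = 150.70120045°; p = √(X²+Y²) = 5234533.5 m.
Bowring's method on WGS84 (a = 6378137 m, b = 6356752.314 m) gives φ = -34.98250010°, h = 3653.418 m.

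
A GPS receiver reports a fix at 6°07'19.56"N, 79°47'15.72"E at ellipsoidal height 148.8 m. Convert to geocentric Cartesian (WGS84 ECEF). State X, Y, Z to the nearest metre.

X 1124438 m, Y 6241676 m, Z 675701 m

WGS84: a = 6378137 m, e² = 0.006694380; N(φ) = a/√(1−e²sin²φ) = 6378379.829 m.
X = (N+h)·cosφ·cosλ = 1124438.147 m; Y = (N+h)·cosφ·sinλ = 6241676.041 m; Z = (N(1−e²)+h)·sinφ = 675700.975 m.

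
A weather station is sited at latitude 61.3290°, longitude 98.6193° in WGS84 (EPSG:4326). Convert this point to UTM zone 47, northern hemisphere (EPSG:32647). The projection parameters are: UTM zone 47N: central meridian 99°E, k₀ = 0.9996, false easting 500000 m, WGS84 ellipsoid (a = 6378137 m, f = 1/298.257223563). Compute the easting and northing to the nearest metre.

E 479623 m, N 6799493 m

Zone 47 central meridian λ₀ = 6×47 − 183 = 99°; Δλ = -0.3807°.
Transverse Mercator on WGS84 with k₀ = 0.9996 gives E = 479622.907 m, N = 6799493.159 m.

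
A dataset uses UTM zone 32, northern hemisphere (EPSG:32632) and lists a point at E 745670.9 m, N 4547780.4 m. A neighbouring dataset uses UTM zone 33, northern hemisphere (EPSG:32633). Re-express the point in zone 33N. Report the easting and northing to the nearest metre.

E 241367 m, N 4548226 m

UTM 32N → geographic: φ = 41.04420029°, λ = 11.92289957°.
UTM 33N (λ₀ = 15°) forward: E = 241366.766 m, N = 4548226.477 m.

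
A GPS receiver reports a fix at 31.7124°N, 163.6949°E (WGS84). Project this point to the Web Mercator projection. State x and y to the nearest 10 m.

x 18222430 m, y 3725620 m

Web Mercator is spherical with R = a = 6378137 m.
x = R·λ = 6378137 × 2.857014974 = 18222432.913 m.
y = R·ln tan(π/4 + φ/2) = 6378137 × 0.584123167 = 3725617.582 m.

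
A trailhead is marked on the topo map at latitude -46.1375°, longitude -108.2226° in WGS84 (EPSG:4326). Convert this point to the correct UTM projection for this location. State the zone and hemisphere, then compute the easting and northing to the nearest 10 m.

Zone 12S: E 714520 m, N 4886920 m

Longitude -108.2226° lies in the 6° band [-114°, -108°), giving zone 12; latitude is south of the equator, so 12S.
Zone 12 central meridian λ₀ = 6×12 − 183 = -111°; Δλ = +2.7774°.
Transverse Mercator on WGS84 with k₀ = 0.9996 gives E = 714523.937 m, N = 4886924.819 m.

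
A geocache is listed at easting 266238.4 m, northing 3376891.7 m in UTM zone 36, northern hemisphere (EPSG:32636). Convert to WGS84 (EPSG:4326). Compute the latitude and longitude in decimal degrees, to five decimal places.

lat 30.50160°, lon 30.56430°

Zone 36N: λ₀ = 33°, k₀ = 0.9996, false easting 500000 m.
Meridian distance M = (N − FN)/k₀ = 3378243.0 m.
Inverse transverse Mercator on WGS84 gives φ = 30.50159990°, λ = 30.56430016°.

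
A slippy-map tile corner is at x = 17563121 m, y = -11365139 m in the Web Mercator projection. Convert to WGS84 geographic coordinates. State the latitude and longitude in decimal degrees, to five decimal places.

R = 6378137 m. λ = x/R = 157.77220031°.
φ = 2·arctan(exp(y/R)) − 90° = 2·arctan(0.16832) − 90° = -70.89109991°.

lat -70.89110°, lon 157.77220°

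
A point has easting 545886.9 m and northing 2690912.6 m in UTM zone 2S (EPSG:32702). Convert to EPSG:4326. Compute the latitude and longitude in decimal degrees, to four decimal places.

Zone 2S: λ₀ = -171°, k₀ = 0.9996, false easting 500000 m, false northing 10000000 m.
Meridian distance M = (N − FN)/k₀ = -7312012.2 m.
Inverse transverse Mercator on WGS84 gives φ = -65.89960009°, λ = -169.99289922°.

lat -65.8996°, lon -169.9929°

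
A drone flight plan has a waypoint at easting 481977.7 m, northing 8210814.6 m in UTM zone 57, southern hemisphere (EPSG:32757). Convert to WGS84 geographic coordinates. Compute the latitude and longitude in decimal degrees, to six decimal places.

Zone 57S: λ₀ = 159°, k₀ = 0.9996, false easting 500000 m, false northing 10000000 m.
Meridian distance M = (N − FN)/k₀ = -1789901.4 m.
Inverse transverse Mercator on WGS84 gives φ = -16.18300019°, λ = 158.83139992°.

lat -16.183000°, lon 158.831400°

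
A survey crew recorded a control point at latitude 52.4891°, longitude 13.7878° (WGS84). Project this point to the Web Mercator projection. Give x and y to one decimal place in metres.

Web Mercator is spherical with R = a = 6378137 m.
x = R·λ = 6378137 × 0.240642507 = 1534850.875 m.
y = R·ln tan(π/4 + φ/2) = 6378137 × 1.080103606 = 6889048.772 m.

x 1534850.9 m, y 6889048.8 m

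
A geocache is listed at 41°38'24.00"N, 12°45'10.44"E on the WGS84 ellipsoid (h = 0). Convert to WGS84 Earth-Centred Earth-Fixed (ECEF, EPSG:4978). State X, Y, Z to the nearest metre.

X 4655900 m, Y 1053770 m, Z 4215805 m

WGS84: a = 6378137 m, e² = 0.006694380; N(φ) = a/√(1−e²sin²φ) = 6387583.269 m.
X = (N+h)·cosφ·cosλ = 4655899.986 m; Y = (N+h)·cosφ·sinλ = 1053770.333 m; Z = (N(1−e²)+h)·sinφ = 4215805.240 m.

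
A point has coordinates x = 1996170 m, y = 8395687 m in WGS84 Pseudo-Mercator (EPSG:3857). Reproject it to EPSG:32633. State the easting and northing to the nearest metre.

E 663589 m, N 6653010 m

Web Mercator inverse (R = 6378137 m) → φ = 59.98180011°, λ = 17.93190021°.
UTM 33N forward: E = 663588.752 m, N = 6653009.609 m.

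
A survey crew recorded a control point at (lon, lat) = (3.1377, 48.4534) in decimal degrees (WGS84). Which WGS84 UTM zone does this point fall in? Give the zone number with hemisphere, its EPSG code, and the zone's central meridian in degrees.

UTM zone = ⌊(λ + 180)/6⌋ + 1; 3.1377° ∈ [0°, 6°) → zone 31.
Hemisphere: N (φ ≥ 0).
Central meridian λ₀ = 6×31 − 183 = 3°.
EPSG code: 32631.

Zone 31N (EPSG:32631), central meridian 3°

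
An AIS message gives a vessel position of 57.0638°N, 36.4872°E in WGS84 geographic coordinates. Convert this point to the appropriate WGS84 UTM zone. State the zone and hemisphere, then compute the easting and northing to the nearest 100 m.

Longitude 36.4872° lies in the 6° band [36°, 42°), giving zone 37; latitude is north of the equator, so 37N.
Zone 37 central meridian λ₀ = 6×37 − 183 = 39°; Δλ = -2.5128°.
Transverse Mercator on WGS84 with k₀ = 0.9996 gives E = 347634.002 m, N = 6327292.724 m.

Zone 37N: E 347600 m, N 6327300 m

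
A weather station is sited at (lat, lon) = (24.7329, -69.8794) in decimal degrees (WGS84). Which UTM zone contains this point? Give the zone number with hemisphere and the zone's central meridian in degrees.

Zone 19N, central meridian -69°

UTM zone = ⌊(λ + 180)/6⌋ + 1; -69.8794° ∈ [-72°, -66°) → zone 19.
Hemisphere: N (φ ≥ 0).
Central meridian λ₀ = 6×19 − 183 = -69°.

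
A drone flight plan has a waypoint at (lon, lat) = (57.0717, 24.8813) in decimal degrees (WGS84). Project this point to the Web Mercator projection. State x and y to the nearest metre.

x 6353193 m, y 2861172 m

Web Mercator is spherical with R = a = 6378137 m.
x = R·λ = 6378137 × 0.996089075 = 6353192.583 m.
y = R·ln tan(π/4 + φ/2) = 6378137 × 0.448590557 = 2861172.031 m.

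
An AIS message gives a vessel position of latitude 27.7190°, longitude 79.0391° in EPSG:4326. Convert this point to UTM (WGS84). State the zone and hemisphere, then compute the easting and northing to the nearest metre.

Longitude 79.0391° lies in the 6° band [78°, 84°), giving zone 44; latitude is north of the equator, so 44N.
Zone 44 central meridian λ₀ = 6×44 − 183 = 81°; Δλ = -1.9609°.
Transverse Mercator on WGS84 with k₀ = 0.9996 gives E = 306679.981 m, N = 3067614.305 m.

Zone 44N: E 306680 m, N 3067614 m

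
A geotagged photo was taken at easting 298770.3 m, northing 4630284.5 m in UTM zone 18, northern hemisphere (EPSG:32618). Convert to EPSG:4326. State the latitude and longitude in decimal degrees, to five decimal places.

Zone 18N: λ₀ = -75°, k₀ = 0.9996, false easting 500000 m.
Meridian distance M = (N − FN)/k₀ = 4632137.4 m.
Inverse transverse Mercator on WGS84 gives φ = 41.79889955°, λ = -77.42210010°.

lat 41.79890°, lon -77.42210°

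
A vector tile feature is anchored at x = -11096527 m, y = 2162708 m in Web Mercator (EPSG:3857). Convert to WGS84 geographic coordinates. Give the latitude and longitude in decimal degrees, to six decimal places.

R = 6378137 m. λ = x/R = -99.68179805°.
φ = 2·arctan(exp(y/R)) − 90° = 2·arctan(1.40366) − 90° = 19.06600094°.

lat 19.066001°, lon -99.681798°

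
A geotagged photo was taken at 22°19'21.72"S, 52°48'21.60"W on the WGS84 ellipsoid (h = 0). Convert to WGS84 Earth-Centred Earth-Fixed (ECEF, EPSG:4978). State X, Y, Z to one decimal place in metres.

WGS84: a = 6378137 m, e² = 0.006694380; N(φ) = a/√(1−e²sin²φ) = 6381219.128 m.
X = (N+h)·cosφ·cosλ = 3568459.895 m; Y = (N+h)·cosφ·sinλ = -4702294.725 m; Z = (N(1−e²)+h)·sinφ = -2407506.423 m.

X 3568459.9 m, Y -4702294.7 m, Z -2407506.4 m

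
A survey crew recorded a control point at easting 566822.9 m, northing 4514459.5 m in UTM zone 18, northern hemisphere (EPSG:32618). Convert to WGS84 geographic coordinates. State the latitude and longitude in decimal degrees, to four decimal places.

Zone 18N: λ₀ = -75°, k₀ = 0.9996, false easting 500000 m.
Meridian distance M = (N − FN)/k₀ = 4516266.0 m.
Inverse transverse Mercator on WGS84 gives φ = 40.77840041°, λ = -74.20809973°.

lat 40.7784°, lon -74.2081°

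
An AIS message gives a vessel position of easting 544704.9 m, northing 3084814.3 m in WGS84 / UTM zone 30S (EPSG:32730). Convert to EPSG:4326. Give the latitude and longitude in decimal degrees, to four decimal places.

lat -62.3654°, lon -2.1361°

Zone 30S: λ₀ = -3°, k₀ = 0.9996, false easting 500000 m, false northing 10000000 m.
Meridian distance M = (N − FN)/k₀ = -6917952.9 m.
Inverse transverse Mercator on WGS84 gives φ = -62.36539961°, λ = -2.13610050°.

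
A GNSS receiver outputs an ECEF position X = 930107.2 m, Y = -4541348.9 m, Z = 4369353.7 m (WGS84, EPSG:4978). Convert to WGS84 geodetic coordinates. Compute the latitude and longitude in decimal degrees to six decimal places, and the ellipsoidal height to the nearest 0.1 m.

lat 43.498400°, lon -78.425400°, h 2209.5 m

λ = atan2(Y, X) = -78.42539964°; p = √(X²+Y²) = 4635617.5 m.
Bowring's method on WGS84 (a = 6378137 m, b = 6356752.314 m) gives φ = 43.49840000°, h = 2209.511 m.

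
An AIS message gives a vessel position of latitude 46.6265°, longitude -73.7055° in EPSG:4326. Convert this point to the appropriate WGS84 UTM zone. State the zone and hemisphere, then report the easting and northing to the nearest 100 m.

Zone 18N: E 599100 m, N 5164500 m

Longitude -73.7055° lies in the 6° band [-78°, -72°), giving zone 18; latitude is north of the equator, so 18N.
Zone 18 central meridian λ₀ = 6×18 − 183 = -75°; Δλ = +1.2945°.
Transverse Mercator on WGS84 with k₀ = 0.9996 gives E = 599098.357 m, N = 5164473.578 m.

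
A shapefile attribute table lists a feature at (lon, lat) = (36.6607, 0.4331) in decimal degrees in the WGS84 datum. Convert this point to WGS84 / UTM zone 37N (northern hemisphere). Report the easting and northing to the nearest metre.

Zone 37 central meridian λ₀ = 6×37 − 183 = 39°; Δλ = -2.3393°.
Transverse Mercator on WGS84 with k₀ = 0.9996 gives E = 239629.038 m, N = 47910.767 m.

E 239629 m, N 47911 m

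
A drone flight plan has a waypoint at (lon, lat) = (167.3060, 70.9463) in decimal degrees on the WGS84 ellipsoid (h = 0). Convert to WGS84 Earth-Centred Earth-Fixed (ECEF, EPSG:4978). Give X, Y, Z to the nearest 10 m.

WGS84: a = 6378137 m, e² = 0.006694380; N(φ) = a/√(1−e²sin²φ) = 6397296.628 m.
X = (N+h)·cosφ·cosλ = -2037378.111 m; Y = (N+h)·cosφ·sinλ = 458918.803 m; Z = (N(1−e²)+h)·sinφ = 6006328.462 m.

X -2037380 m, Y 458920 m, Z 6006330 m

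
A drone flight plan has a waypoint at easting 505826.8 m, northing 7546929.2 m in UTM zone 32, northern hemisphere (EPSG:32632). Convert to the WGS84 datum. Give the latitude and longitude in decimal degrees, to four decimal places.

Zone 32N: λ₀ = 9°, k₀ = 0.9996, false easting 500000 m.
Meridian distance M = (N − FN)/k₀ = 7549949.2 m.
Inverse transverse Mercator on WGS84 gives φ = 68.03640031°, λ = 9.13960055°.

lat 68.0364°, lon 9.1396°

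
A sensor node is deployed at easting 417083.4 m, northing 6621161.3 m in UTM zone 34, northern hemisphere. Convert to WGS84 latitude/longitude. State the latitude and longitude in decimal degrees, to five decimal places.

lat 59.72010°, lon 19.52580°

Zone 34N: λ₀ = 21°, k₀ = 0.9996, false easting 500000 m.
Meridian distance M = (N − FN)/k₀ = 6623810.8 m.
Inverse transverse Mercator on WGS84 gives φ = 59.72010011°, λ = 19.52579918°.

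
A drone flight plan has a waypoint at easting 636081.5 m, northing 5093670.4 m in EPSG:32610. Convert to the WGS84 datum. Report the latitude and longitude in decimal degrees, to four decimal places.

Zone 10N: λ₀ = -123°, k₀ = 0.9996, false easting 500000 m.
Meridian distance M = (N − FN)/k₀ = 5095708.7 m.
Inverse transverse Mercator on WGS84 gives φ = 45.98309991°, λ = -121.24310055°.

lat 45.9831°, lon -121.2431°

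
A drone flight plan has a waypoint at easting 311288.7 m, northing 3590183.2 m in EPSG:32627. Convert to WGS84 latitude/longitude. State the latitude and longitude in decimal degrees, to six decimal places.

Zone 27N: λ₀ = -21°, k₀ = 0.9996, false easting 500000 m.
Meridian distance M = (N − FN)/k₀ = 3591619.8 m.
Inverse transverse Mercator on WGS84 gives φ = 32.43280034°, λ = -23.00719991°.

lat 32.432800°, lon -23.007200°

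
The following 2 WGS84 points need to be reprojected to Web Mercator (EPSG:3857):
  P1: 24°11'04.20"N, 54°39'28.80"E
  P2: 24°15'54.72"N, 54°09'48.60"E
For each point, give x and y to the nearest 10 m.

P1: x 6084500 m, y 2775910 m; P2: x 6029450 m, y 2785760 m

Web Mercator: x = R·λ, y = R·ln tan(π/4+φ/2), R = 6378137 m.
P1 (24.1845°, 54.6580°) → (6084500.728, 2775906.408) m.
P2 (24.2652°, 54.1635°) → (6029453.240, 2785757.343) m.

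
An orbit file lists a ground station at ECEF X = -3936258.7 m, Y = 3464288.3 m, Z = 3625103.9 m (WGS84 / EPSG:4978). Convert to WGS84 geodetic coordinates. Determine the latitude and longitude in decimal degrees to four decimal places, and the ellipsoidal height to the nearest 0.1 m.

λ = atan2(Y, X) = 138.64910040°; p = √(X²+Y²) = 5243608.1 m.
Bowring's method on WGS84 (a = 6378137 m, b = 6356752.314 m) gives φ = 34.83770002°, h = 3502.416 m.

lat 34.8377°, lon 138.6491°, h 3502.4 m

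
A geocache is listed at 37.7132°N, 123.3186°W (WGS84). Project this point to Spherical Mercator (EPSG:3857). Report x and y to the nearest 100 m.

Web Mercator is spherical with R = a = 6378137 m.
x = R·λ = 6378137 × -2.152315599 = -13727763.757 m.
y = R·ln tan(π/4 + φ/2) = 6378137 × 0.711648157 = 4538989.441 m.

x -13727800 m, y 4539000 m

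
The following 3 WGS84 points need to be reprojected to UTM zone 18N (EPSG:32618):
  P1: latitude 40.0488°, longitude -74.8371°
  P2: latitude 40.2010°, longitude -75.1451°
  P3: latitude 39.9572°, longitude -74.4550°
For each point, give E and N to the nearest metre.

UTM zone 18N: λ₀ = -75°, k₀ = 0.9996.
P1 (40.0488°, -74.8371°) → (513895.195, 4433186.274) m.
P2 (40.2010°, -75.1451°) → (487650.697, 4450076.734) m.
P3 (39.9572°, -74.4550°) → (546550.193, 4423149.040) m.

P1: E 513895 m, N 4433186 m; P2: E 487651 m, N 4450077 m; P3: E 546550 m, N 4423149 m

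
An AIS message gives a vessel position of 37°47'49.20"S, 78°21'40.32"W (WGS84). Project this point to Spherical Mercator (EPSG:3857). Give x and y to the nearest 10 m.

x -8723130 m, y -4550790 m

Web Mercator is spherical with R = a = 6378137 m.
x = R·λ = 6378137 × -1.367660946 = -8723128.882 m.
y = R·ln tan(π/4 + φ/2) = 6378137 × -0.713498045 = -4550788.279 m.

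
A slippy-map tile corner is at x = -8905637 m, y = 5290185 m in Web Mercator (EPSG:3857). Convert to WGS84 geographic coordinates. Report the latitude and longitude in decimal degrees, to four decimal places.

lat 42.8567°, lon -80.0007°

R = 6378137 m. λ = x/R = -80.00069832°.
φ = 2·arctan(exp(y/R)) − 90° = 2·arctan(2.29200) − 90° = 42.85669671°.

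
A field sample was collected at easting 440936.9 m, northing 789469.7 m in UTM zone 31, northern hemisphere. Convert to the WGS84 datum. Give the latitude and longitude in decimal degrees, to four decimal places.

lat 7.1419°, lon 2.4651°

Zone 31N: λ₀ = 3°, k₀ = 0.9996, false easting 500000 m.
Meridian distance M = (N − FN)/k₀ = 789785.6 m.
Inverse transverse Mercator on WGS84 gives φ = 7.14189960°, λ = 2.46509968°.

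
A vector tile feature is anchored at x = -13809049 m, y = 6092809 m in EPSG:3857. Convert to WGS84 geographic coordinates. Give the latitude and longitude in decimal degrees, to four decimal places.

lat 47.9155°, lon -124.0488°

R = 6378137 m. λ = x/R = -124.04879776°.
φ = 2·arctan(exp(y/R)) − 90° = 2·arctan(2.59936) − 90° = 47.91550276°.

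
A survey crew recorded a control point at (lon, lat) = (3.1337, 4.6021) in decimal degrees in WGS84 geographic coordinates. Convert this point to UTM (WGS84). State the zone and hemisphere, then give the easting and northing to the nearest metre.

Zone 31N: E 514830 m, N 508683 m

Longitude 3.1337° lies in the 6° band [0°, 6°), giving zone 31; latitude is north of the equator, so 31N.
Zone 31 central meridian λ₀ = 6×31 − 183 = 3°; Δλ = +0.1337°.
Transverse Mercator on WGS84 with k₀ = 0.9996 gives E = 514829.830 m, N = 508682.684 m.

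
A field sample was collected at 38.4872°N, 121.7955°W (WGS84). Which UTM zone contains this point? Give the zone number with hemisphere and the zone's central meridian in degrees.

UTM zone = ⌊(λ + 180)/6⌋ + 1; -121.7955° ∈ [-126°, -120°) → zone 10.
Hemisphere: N (φ ≥ 0).
Central meridian λ₀ = 6×10 − 183 = -123°.

Zone 10N, central meridian -123°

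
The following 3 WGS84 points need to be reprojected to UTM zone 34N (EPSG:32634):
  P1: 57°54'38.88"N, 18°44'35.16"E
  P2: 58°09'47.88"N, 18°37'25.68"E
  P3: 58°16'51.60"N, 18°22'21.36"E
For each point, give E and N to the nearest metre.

UTM zone 34N: λ₀ = 21°, k₀ = 0.9996.
P1 (57.9108°, 18.7431°) → (366279.902, 6421011.047) m.
P2 (58.1633°, 18.6238°) → (360202.465, 6449354.395) m.
P3 (58.2810°, 18.3726°) → (345939.106, 6463001.036) m.

P1: E 366280 m, N 6421011 m; P2: E 360202 m, N 6449354 m; P3: E 345939 m, N 6463001 m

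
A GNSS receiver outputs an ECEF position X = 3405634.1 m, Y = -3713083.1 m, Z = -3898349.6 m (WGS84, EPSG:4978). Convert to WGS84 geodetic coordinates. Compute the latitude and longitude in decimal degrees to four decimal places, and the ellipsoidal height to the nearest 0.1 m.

λ = atan2(Y, X) = -47.47300030°; p = √(X²+Y²) = 5038385.6 m.
Bowring's method on WGS84 (a = 6378137 m, b = 6356752.314 m) gives φ = -37.91660013°, h = 332.641 m.

lat -37.9166°, lon -47.4730°, h 332.6 m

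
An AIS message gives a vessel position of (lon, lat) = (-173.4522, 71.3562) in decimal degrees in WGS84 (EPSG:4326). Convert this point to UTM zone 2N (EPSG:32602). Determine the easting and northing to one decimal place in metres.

Zone 2 central meridian λ₀ = 6×2 − 183 = -171°; Δλ = -2.4522°.
Transverse Mercator on WGS84 with k₀ = 0.9996 gives E = 412526.312 m, N = 7918898.425 m.

E 412526.3 m, N 7918898.4 m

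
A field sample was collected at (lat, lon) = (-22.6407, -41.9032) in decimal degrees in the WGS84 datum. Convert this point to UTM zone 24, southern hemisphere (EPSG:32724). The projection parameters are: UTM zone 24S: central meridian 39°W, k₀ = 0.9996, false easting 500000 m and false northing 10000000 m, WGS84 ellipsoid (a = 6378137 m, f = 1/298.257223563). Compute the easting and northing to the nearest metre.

E 201604 m, N 7493342 m

Zone 24 central meridian λ₀ = 6×24 − 183 = -39°; Δλ = -2.9032°.
Transverse Mercator on WGS84 with k₀ = 0.9996 gives E = 201603.533 m, N = 7493341.834 m.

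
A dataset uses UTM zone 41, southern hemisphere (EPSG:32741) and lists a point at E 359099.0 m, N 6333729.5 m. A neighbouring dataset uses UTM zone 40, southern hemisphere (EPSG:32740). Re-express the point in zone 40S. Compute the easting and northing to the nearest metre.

UTM 41S → geographic: φ = -33.12599987°, λ = 61.48960009°.
UTM 40S (λ₀ = 57°) forward: E = 918976.442 m, N = 6325762.825 m.

E 918976 m, N 6325763 m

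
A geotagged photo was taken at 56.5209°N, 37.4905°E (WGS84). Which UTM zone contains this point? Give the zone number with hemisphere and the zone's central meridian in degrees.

UTM zone = ⌊(λ + 180)/6⌋ + 1; 37.4905° ∈ [36°, 42°) → zone 37.
Hemisphere: N (φ ≥ 0).
Central meridian λ₀ = 6×37 − 183 = 39°.

Zone 37N, central meridian 39°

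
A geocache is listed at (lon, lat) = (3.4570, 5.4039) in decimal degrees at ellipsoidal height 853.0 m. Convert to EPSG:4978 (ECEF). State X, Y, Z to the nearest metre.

WGS84: a = 6378137 m, e² = 0.006694380; N(φ) = a/√(1−e²sin²φ) = 6378326.354 m.
X = (N+h)·cosφ·cosλ = 6339271.066 m; Y = (N+h)·cosφ·sinλ = 382951.280 m; Z = (N(1−e²)+h)·sinφ = 596744.879 m.

X 6339271 m, Y 382951 m, Z 596745 m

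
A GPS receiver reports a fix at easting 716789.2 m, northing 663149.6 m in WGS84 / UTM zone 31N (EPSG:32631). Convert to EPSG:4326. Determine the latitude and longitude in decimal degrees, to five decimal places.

Zone 31N: λ₀ = 3°, k₀ = 0.9996, false easting 500000 m.
Meridian distance M = (N − FN)/k₀ = 663415.0 m.
Inverse transverse Mercator on WGS84 gives φ = 5.99600044°, λ = 4.95849960°.

lat 5.99600°, lon 4.95850°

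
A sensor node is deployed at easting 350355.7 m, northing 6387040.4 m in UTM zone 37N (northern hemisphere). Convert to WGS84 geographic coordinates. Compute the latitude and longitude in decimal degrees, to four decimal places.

Zone 37N: λ₀ = 39°, k₀ = 0.9996, false easting 500000 m.
Meridian distance M = (N − FN)/k₀ = 6389596.2 m.
Inverse transverse Mercator on WGS84 gives φ = 57.60090015°, λ = 36.49579961°.

lat 57.6009°, lon 36.4958°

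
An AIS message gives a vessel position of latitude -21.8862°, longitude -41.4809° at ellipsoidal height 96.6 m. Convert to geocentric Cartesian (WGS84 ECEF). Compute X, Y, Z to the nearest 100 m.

X 4436100 m, Y -3922100 m, Z -2362800 m

WGS84: a = 6378137 m, e² = 0.006694380; N(φ) = a/√(1−e²sin²φ) = 6381105.561 m.
X = (N+h)·cosφ·cosλ = 4436087.079 m; Y = (N+h)·cosφ·sinλ = -3922082.770 m; Z = (N(1−e²)+h)·sinφ = -2362760.764 m.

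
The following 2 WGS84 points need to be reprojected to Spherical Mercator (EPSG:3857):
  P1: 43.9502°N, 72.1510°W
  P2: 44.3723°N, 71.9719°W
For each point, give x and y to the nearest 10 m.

P1: x -8031810 m, y 5457740 m; P2: x -8011880 m, y 5523240 m

Web Mercator: x = R·λ, y = R·ln tan(π/4+φ/2), R = 6378137 m.
P1 (43.9502°, -72.1510°) → (-8031812.580, 5457738.750) m.
P2 (44.3723°, -71.9719°) → (-8011875.259, 5523238.396) m.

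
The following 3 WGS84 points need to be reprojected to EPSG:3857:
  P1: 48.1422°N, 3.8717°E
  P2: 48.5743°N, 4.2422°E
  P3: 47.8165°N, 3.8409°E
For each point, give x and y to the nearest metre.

P1: x 430996 m, y 6130545 m; P2: x 472240 m, y 6202935 m; P3: x 427567 m, y 6076381 m

Web Mercator: x = R·λ, y = R·ln tan(π/4+φ/2), R = 6378137 m.
P1 (48.1422°, 3.8717°) → (430995.673, 6130544.536) m.
P2 (48.5743°, 4.2422°) → (472239.544, 6202935.294) m.
P3 (47.8165°, 3.8409°) → (427567.032, 6076381.086) m.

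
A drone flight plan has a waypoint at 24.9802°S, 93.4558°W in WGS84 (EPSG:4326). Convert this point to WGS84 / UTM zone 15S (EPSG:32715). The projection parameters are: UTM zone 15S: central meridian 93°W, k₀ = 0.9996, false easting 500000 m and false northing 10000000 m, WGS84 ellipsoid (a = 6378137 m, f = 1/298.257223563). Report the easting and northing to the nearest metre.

Zone 15 central meridian λ₀ = 6×15 − 183 = -93°; Δλ = -0.4558°.
Transverse Mercator on WGS84 with k₀ = 0.9996 gives E = 453997.671 m, N = 7237167.401 m.

E 453998 m, N 7237167 m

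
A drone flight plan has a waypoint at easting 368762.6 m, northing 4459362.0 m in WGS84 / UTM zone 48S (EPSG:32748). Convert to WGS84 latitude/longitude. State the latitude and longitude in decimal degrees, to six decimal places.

lat -50.003600°, lon 103.168600°

Zone 48S: λ₀ = 105°, k₀ = 0.9996, false easting 500000 m, false northing 10000000 m.
Meridian distance M = (N − FN)/k₀ = -5542855.1 m.
Inverse transverse Mercator on WGS84 gives φ = -50.00359973°, λ = 103.16860028°.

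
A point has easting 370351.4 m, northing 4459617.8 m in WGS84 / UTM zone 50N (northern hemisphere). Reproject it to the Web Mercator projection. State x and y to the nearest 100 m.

Unproject from UTM 50N (λ₀ = 117°) → φ = 40.27699981°, λ = 115.47499965°.
Web Mercator (R = 6378137 m): x = 12854618.160 m, y = 4906277.162 m.

x 12854600 m, y 4906300 m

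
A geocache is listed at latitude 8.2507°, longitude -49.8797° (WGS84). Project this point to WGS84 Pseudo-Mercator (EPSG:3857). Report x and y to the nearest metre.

x -5552583 m, y 921655 m

Web Mercator is spherical with R = a = 6378137 m.
x = R·λ = 6378137 × -0.870564995 = -5552582.805 m.
y = R·ln tan(π/4 + φ/2) = 6378137 × 0.144502160 = 921654.572 m.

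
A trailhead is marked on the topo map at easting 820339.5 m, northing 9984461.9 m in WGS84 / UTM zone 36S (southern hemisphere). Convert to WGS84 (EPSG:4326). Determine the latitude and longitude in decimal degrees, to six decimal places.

lat -0.140400°, lon 35.877600°

Zone 36S: λ₀ = 33°, k₀ = 0.9996, false easting 500000 m, false northing 10000000 m.
Meridian distance M = (N − FN)/k₀ = -15544.3 m.
Inverse transverse Mercator on WGS84 gives φ = -0.14039961°, λ = 35.87760013°.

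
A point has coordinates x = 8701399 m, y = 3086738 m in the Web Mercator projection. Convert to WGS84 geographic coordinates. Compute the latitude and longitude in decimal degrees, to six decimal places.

R = 6378137 m. λ = x/R = 78.16599715°.
φ = 2·arctan(exp(y/R)) − 90° = 2·arctan(1.62248) − 90° = 26.70559789°.

lat 26.705598°, lon 78.165997°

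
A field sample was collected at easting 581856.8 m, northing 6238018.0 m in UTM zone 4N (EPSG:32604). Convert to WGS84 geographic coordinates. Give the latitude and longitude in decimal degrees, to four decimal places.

lat 56.2799°, lon -157.6779°

Zone 4N: λ₀ = -159°, k₀ = 0.9996, false easting 500000 m.
Meridian distance M = (N − FN)/k₀ = 6240514.2 m.
Inverse transverse Mercator on WGS84 gives φ = 56.27990001°, λ = -157.67789952°.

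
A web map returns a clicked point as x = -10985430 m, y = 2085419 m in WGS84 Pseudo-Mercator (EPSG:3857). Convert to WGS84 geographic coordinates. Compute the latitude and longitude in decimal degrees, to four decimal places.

lat 18.4085°, lon -98.6838°

R = 6378137 m. λ = x/R = -98.68379672°.
φ = 2·arctan(exp(y/R)) − 90° = 2·arctan(1.38675) − 90° = 18.40850320°.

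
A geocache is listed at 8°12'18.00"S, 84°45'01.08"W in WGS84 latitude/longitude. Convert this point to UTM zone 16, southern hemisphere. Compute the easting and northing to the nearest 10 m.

E 747850 m, N 9092340 m

Zone 16 central meridian λ₀ = 6×16 − 183 = -87°; Δλ = +2.2497°.
Transverse Mercator on WGS84 with k₀ = 0.9996 gives E = 747851.201 m, N = 9092344.262 m.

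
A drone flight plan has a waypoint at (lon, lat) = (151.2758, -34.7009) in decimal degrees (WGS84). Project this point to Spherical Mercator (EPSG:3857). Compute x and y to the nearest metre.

Web Mercator is spherical with R = a = 6378137 m.
x = R·λ = 6378137 × 2.640260789 = 16839945.025 m.
y = R·ln tan(π/4 + φ/2) = 6378137 × -0.646475385 = -4123308.572 m.

x 16839945 m, y -4123309 m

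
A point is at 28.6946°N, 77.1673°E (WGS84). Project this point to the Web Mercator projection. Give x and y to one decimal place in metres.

Web Mercator is spherical with R = a = 6378137 m.
x = R·λ = 6378137 × 1.346823460 = 8590224.542 m.
y = R·ln tan(π/4 + φ/2) = 6378137 × 0.523167280 = 3336832.585 m.

x 8590224.5 m, y 3336832.6 m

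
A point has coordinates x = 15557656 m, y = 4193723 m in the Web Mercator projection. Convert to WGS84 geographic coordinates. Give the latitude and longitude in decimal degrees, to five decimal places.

lat 35.21930°, lon 139.75680°

R = 6378137 m. λ = x/R = 139.75680170°.
φ = 2·arctan(exp(y/R)) − 90° = 2·arctan(1.92999) − 90° = 35.21929840°.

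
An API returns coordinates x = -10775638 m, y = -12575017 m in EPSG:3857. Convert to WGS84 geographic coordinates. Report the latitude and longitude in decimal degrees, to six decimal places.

R = 6378137 m. λ = x/R = -96.79920312°.
φ = 2·arctan(exp(y/R)) − 90° = 2·arctan(0.13924) − 90° = -74.14659951°.

lat -74.146600°, lon -96.799203°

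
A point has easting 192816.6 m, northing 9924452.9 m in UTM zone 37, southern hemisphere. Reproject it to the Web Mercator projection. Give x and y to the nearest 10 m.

x 4034250 m, y -76000 m

Unproject from UTM 37S (λ₀ = 39°) → φ = -0.68270003°, λ = 36.24030025°.
Web Mercator (R = 6378137 m): x = 4034251.770 m, y = -75999.618 m.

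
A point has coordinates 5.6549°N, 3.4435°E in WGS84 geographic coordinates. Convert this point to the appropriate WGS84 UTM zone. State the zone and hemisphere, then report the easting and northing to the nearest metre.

Longitude 3.4435° lies in the 6° band [0°, 6°), giving zone 31; latitude is north of the equator, so 31N.
Zone 31 central meridian λ₀ = 6×31 − 183 = 3°; Δλ = +0.4435°.
Transverse Mercator on WGS84 with k₀ = 0.9996 gives E = 549112.359 m, N = 625075.428 m.

Zone 31N: E 549112 m, N 625075 m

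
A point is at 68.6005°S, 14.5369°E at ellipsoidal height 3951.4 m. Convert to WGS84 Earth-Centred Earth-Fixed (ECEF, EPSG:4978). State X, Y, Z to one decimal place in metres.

X 2260640.8 m, Y 586195.0 m, Z -5919537.1 m

WGS84: a = 6378137 m, e² = 0.006694380; N(φ) = a/√(1−e²sin²φ) = 6396724.624 m.
X = (N+h)·cosφ·cosλ = 2260640.829 m; Y = (N+h)·cosφ·sinλ = 586195.018 m; Z = (N(1−e²)+h)·sinφ = -5919537.111 m.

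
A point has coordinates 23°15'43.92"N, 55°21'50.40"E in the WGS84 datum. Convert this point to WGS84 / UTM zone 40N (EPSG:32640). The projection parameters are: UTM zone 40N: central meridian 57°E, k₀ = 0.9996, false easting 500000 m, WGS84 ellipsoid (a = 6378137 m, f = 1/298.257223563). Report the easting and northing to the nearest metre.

E 332650 m, N 2573489 m

Zone 40 central meridian λ₀ = 6×40 − 183 = 57°; Δλ = -1.6360°.
Transverse Mercator on WGS84 with k₀ = 0.9996 gives E = 332650.047 m, N = 2573489.482 m.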